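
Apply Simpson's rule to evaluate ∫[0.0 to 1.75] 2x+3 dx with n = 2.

f(x) = 2x+3
a = 0.0, b = 1.75, n = 2
h = (b - a)/n = 0.875000

Simpson's rule: (h/3)[f(x₀) + 4f(x₁) + 2f(x₂) + ... + f(xₙ)]

x_0 = 0.0000, f(x_0) = 3.000000, coefficient = 1
x_1 = 0.8750, f(x_1) = 4.750000, coefficient = 4
x_2 = 1.7500, f(x_2) = 6.500000, coefficient = 1

I ≈ (0.875000/3) × 28.500000 = 8.312500
Exact value: 8.312500
Error: 0.000000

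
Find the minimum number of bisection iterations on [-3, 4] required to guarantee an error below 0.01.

We need (b-a)/2^n ≤ 0.01
(4 - (-3))/2^n ≤ 0.01
7/2^n ≤ 0.01
2^n ≥ 700
n ≥ log₂(700) = 9.45
n ≥ 10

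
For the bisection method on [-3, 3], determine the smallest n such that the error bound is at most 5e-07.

We need (b-a)/2^n ≤ 5e-07
(3 - (-3))/2^n ≤ 5e-07
6/2^n ≤ 5e-07
2^n ≥ 12000000
n ≥ log₂(12000000) = 23.52
n ≥ 24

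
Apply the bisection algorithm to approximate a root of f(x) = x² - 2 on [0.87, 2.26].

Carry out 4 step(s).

f(x) = x² - 2
Initial interval: [0.87, 2.26]

Iteration 1:
  c_1 = (0.870000 + 2.260000)/2 = 1.565000
  f(c_1) = f(1.565000) = 0.449225
  f(a) × f(c) < 0, new interval: [0.870000, 1.565000]
Iteration 2:
  c_2 = (0.870000 + 1.565000)/2 = 1.217500
  f(c_2) = f(1.217500) = -0.517694
  f(a) × f(c) ≥ 0, new interval: [1.217500, 1.565000]
Iteration 3:
  c_3 = (1.217500 + 1.565000)/2 = 1.391250
  f(c_3) = f(1.391250) = -0.064423
  f(a) × f(c) ≥ 0, new interval: [1.391250, 1.565000]
Iteration 4:
  c_4 = (1.391250 + 1.565000)/2 = 1.478125
  f(c_4) = f(1.478125) = 0.184854
  f(a) × f(c) < 0, new interval: [1.391250, 1.478125]

After 4 iteration(s), the approximation is c_4 = 1.478125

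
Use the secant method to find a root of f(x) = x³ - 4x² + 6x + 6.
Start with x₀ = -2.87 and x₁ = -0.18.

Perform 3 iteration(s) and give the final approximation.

f(x) = x³ - 4x² + 6x + 6
x₀ = -2.87, x₁ = -0.18

Secant formula: x_{n+1} = x_n - f(x_n)(x_n - x_{n-1})/(f(x_n) - f(x_{n-1}))

Iteration 1:
  f(-2.870000) = -67.807503
  f(-0.180000) = 4.784568
  x_2 = -0.180000 - 4.784568×(-0.180000 - (-2.870000))/(4.784568 - (-67.807503))
       = -0.357299
Iteration 2:
  f(-0.180000) = 4.784568
  f(-0.357299) = 3.299944
  x_3 = -0.357299 - 3.299944×(-0.357299 - (-0.180000))/(3.299944 - 4.784568)
       = -0.751389
Iteration 3:
  f(-0.357299) = 3.299944
  f(-0.751389) = -1.190901
  x_4 = -0.751389 - (-1.190901)×(-0.751389 - (-0.357299))/(-1.190901 - 3.299944)
       = -0.646883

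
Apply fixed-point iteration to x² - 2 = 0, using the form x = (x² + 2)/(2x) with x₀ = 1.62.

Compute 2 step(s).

Equation: x² - 2 = 0
Fixed-point form: x = (x² + 2)/(2x)
x₀ = 1.62

x_1 = g(1.620000) = 1.427284
x_2 = g(1.427284) = 1.414273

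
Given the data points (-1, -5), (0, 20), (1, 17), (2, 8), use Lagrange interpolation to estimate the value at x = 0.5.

Lagrange interpolation formula:
P(x) = Σ yᵢ × Lᵢ(x)
where Lᵢ(x) = Π_{j≠i} (x - xⱼ)/(xᵢ - xⱼ)

L_0(0.5) = (0.5 - 0)/(-1 - 0) × (0.5 - 1)/(-1 - 1) × (0.5 - 2)/(-1 - 2) = -0.062500
L_1(0.5) = (0.5 - (-1))/(0 - (-1)) × (0.5 - 1)/(0 - 1) × (0.5 - 2)/(0 - 2) = 0.562500
L_2(0.5) = (0.5 - (-1))/(1 - (-1)) × (0.5 - 0)/(1 - 0) × (0.5 - 2)/(1 - 2) = 0.562500
L_3(0.5) = (0.5 - (-1))/(2 - (-1)) × (0.5 - 0)/(2 - 0) × (0.5 - 1)/(2 - 1) = -0.062500

P(0.5) = (-5)×L_0(0.5) + 20×L_1(0.5) + 17×L_2(0.5) + 8×L_3(0.5)
P(0.5) = 20.625000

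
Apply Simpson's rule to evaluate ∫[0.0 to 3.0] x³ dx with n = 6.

f(x) = x³
a = 0.0, b = 3.0, n = 6
h = (b - a)/n = 0.500000

Simpson's rule: (h/3)[f(x₀) + 4f(x₁) + 2f(x₂) + ... + f(xₙ)]

x_0 = 0.0000, f(x_0) = 0.000000, coefficient = 1
x_1 = 0.5000, f(x_1) = 0.125000, coefficient = 4
x_2 = 1.0000, f(x_2) = 1.000000, coefficient = 2
x_3 = 1.5000, f(x_3) = 3.375000, coefficient = 4
x_4 = 2.0000, f(x_4) = 8.000000, coefficient = 2
x_5 = 2.5000, f(x_5) = 15.625000, coefficient = 4
x_6 = 3.0000, f(x_6) = 27.000000, coefficient = 1

I ≈ (0.500000/3) × 121.500000 = 20.250000
Exact value: 20.250000
Error: 0.000000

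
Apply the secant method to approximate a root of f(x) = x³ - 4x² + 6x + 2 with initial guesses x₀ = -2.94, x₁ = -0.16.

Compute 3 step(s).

f(x) = x³ - 4x² + 6x + 2
x₀ = -2.94, x₁ = -0.16

Secant formula: x_{n+1} = x_n - f(x_n)(x_n - x_{n-1})/(f(x_n) - f(x_{n-1}))

Iteration 1:
  f(-2.940000) = -75.626584
  f(-0.160000) = 0.933504
  x_2 = -0.160000 - 0.933504×(-0.160000 - (-2.940000))/(0.933504 - (-75.626584))
       = -0.193897
Iteration 2:
  f(-0.160000) = 0.933504
  f(-0.193897) = 0.678946
  x_3 = -0.193897 - 0.678946×(-0.193897 - (-0.160000))/(0.678946 - 0.933504)
       = -0.284305
Iteration 3:
  f(-0.193897) = 0.678946
  f(-0.284305) = -0.052125
  x_4 = -0.284305 - (-0.052125)×(-0.284305 - (-0.193897))/(-0.052125 - 0.678946)
       = -0.277859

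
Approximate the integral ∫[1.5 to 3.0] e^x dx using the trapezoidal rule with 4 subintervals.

f(x) = e^x
a = 1.5, b = 3.0, n = 4
h = (b - a)/n = 0.375000

Trapezoidal rule: (h/2)[f(x₀) + 2f(x₁) + 2f(x₂) + ... + f(xₙ)]

x_0 = 1.5000, f(x_0) = 4.481689, coefficient = 1
x_1 = 1.8750, f(x_1) = 6.520819, coefficient = 2
x_2 = 2.2500, f(x_2) = 9.487736, coefficient = 2
x_3 = 2.6250, f(x_3) = 13.804574, coefficient = 2
x_4 = 3.0000, f(x_4) = 20.085537, coefficient = 1

I ≈ (0.375000/2) × 84.193484 = 15.786278
Exact value: 15.603848
Error: 0.182430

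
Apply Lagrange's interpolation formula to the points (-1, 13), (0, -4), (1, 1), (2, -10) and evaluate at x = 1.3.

Lagrange interpolation formula:
P(x) = Σ yᵢ × Lᵢ(x)
where Lᵢ(x) = Π_{j≠i} (x - xⱼ)/(xᵢ - xⱼ)

L_0(1.3) = (1.3 - 0)/(-1 - 0) × (1.3 - 1)/(-1 - 1) × (1.3 - 2)/(-1 - 2) = 0.045500
L_1(1.3) = (1.3 - (-1))/(0 - (-1)) × (1.3 - 1)/(0 - 1) × (1.3 - 2)/(0 - 2) = -0.241500
L_2(1.3) = (1.3 - (-1))/(1 - (-1)) × (1.3 - 0)/(1 - 0) × (1.3 - 2)/(1 - 2) = 1.046500
L_3(1.3) = (1.3 - (-1))/(2 - (-1)) × (1.3 - 0)/(2 - 0) × (1.3 - 1)/(2 - 1) = 0.149500

P(1.3) = 13×L_0(1.3) + (-4)×L_1(1.3) + 1×L_2(1.3) + (-10)×L_3(1.3)
P(1.3) = 1.109000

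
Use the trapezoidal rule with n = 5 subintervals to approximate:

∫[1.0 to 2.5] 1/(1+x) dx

f(x) = 1/(1+x)
a = 1.0, b = 2.5, n = 5
h = (b - a)/n = 0.300000

Trapezoidal rule: (h/2)[f(x₀) + 2f(x₁) + 2f(x₂) + ... + f(xₙ)]

x_0 = 1.0000, f(x_0) = 0.500000, coefficient = 1
x_1 = 1.3000, f(x_1) = 0.434783, coefficient = 2
x_2 = 1.6000, f(x_2) = 0.384615, coefficient = 2
x_3 = 1.9000, f(x_3) = 0.344828, coefficient = 2
x_4 = 2.2000, f(x_4) = 0.312500, coefficient = 2
x_5 = 2.5000, f(x_5) = 0.285714, coefficient = 1

I ≈ (0.300000/2) × 3.739165 = 0.560875
Exact value: 0.559616
Error: 0.001259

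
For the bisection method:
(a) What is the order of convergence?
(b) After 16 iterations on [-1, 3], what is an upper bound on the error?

(a) Bisection has linear (order 1) convergence; the error is halved each step.

(b) Error bound = (b-a)/2^n = (3 - (-1))/2^{16}
    = 4/2^{16}

(a) 1 (linear); (b) error ≤ 6.10e-05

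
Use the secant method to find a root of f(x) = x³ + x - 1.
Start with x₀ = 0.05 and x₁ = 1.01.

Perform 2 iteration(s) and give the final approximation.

f(x) = x³ + x - 1
x₀ = 0.05, x₁ = 1.01

Secant formula: x_{n+1} = x_n - f(x_n)(x_n - x_{n-1})/(f(x_n) - f(x_{n-1}))

Iteration 1:
  f(0.050000) = -0.949875
  f(1.010000) = 1.040301
  x_2 = 1.010000 - 1.040301×(1.010000 - 0.050000)/(1.040301 - (-0.949875))
       = 0.508191
Iteration 2:
  f(1.010000) = 1.040301
  f(0.508191) = -0.360565
  x_3 = 0.508191 - (-0.360565)×(0.508191 - 1.010000)/(-0.360565 - 1.040301)
       = 0.637350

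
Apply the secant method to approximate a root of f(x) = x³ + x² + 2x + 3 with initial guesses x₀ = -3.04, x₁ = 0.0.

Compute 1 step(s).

f(x) = x³ + x² + 2x + 3
x₀ = -3.04, x₁ = 0.0

Secant formula: x_{n+1} = x_n - f(x_n)(x_n - x_{n-1})/(f(x_n) - f(x_{n-1}))

Iteration 1:
  f(-3.040000) = -21.932864
  f(0.000000) = 3.000000
  x_2 = 0.000000 - 3.000000×(0.000000 - (-3.040000))/(3.000000 - (-21.932864))
       = -0.365782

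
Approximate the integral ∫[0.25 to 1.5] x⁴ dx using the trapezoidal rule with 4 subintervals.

f(x) = x⁴
a = 0.25, b = 1.5, n = 4
h = (b - a)/n = 0.312500

Trapezoidal rule: (h/2)[f(x₀) + 2f(x₁) + 2f(x₂) + ... + f(xₙ)]

x_0 = 0.2500, f(x_0) = 0.003906, coefficient = 1
x_1 = 0.5625, f(x_1) = 0.100113, coefficient = 2
x_2 = 0.8750, f(x_2) = 0.586182, coefficient = 2
x_3 = 1.1875, f(x_3) = 1.988541, coefficient = 2
x_4 = 1.5000, f(x_4) = 5.062500, coefficient = 1

I ≈ (0.312500/2) × 10.416077 = 1.627512
Exact value: 1.518555
Error: 0.108957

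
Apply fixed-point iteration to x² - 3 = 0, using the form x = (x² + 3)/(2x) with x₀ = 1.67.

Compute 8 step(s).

Equation: x² - 3 = 0
Fixed-point form: x = (x² + 3)/(2x)
x₀ = 1.67

x_1 = g(1.670000) = 1.733204
x_2 = g(1.733204) = 1.732051
x_3 = g(1.732051) = 1.732051
x_4 = g(1.732051) = 1.732051
x_5 = g(1.732051) = 1.732051
x_6 = g(1.732051) = 1.732051
x_7 = g(1.732051) = 1.732051
x_8 = g(1.732051) = 1.732051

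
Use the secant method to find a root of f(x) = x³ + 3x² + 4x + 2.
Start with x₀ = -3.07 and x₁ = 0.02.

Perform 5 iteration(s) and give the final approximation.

f(x) = x³ + 3x² + 4x + 2
x₀ = -3.07, x₁ = 0.02

Secant formula: x_{n+1} = x_n - f(x_n)(x_n - x_{n-1})/(f(x_n) - f(x_{n-1}))

Iteration 1:
  f(-3.070000) = -10.939743
  f(0.020000) = 2.081208
  x_2 = 0.020000 - 2.081208×(0.020000 - (-3.070000))/(2.081208 - (-10.939743))
       = -0.473891
Iteration 2:
  f(0.020000) = 2.081208
  f(-0.473891) = 0.671731
  x_3 = -0.473891 - 0.671731×(-0.473891 - 0.020000)/(0.671731 - 2.081208)
       = -0.709271
Iteration 3:
  f(-0.473891) = 0.671731
  f(-0.709271) = 0.315303
  x_4 = -0.709271 - 0.315303×(-0.709271 - (-0.473891))/(0.315303 - 0.671731)
       = -0.917492
Iteration 4:
  f(-0.709271) = 0.315303
  f(-0.917492) = 0.083070
  x_5 = -0.917492 - 0.083070×(-0.917492 - (-0.709271))/(0.083070 - 0.315303)
       = -0.991973
Iteration 5:
  f(-0.917492) = 0.083070
  f(-0.991973) = 0.008028
  x_6 = -0.991973 - 0.008028×(-0.991973 - (-0.917492))/(0.008028 - 0.083070)
       = -0.999940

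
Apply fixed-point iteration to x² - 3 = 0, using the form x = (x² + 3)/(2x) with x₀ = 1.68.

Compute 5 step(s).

Equation: x² - 3 = 0
Fixed-point form: x = (x² + 3)/(2x)
x₀ = 1.68

x_1 = g(1.680000) = 1.732857
x_2 = g(1.732857) = 1.732051
x_3 = g(1.732051) = 1.732051
x_4 = g(1.732051) = 1.732051
x_5 = g(1.732051) = 1.732051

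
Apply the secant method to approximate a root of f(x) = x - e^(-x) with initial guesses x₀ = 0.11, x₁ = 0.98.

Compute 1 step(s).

f(x) = x - e^(-x)
x₀ = 0.11, x₁ = 0.98

Secant formula: x_{n+1} = x_n - f(x_n)(x_n - x_{n-1})/(f(x_n) - f(x_{n-1}))

Iteration 1:
  f(0.110000) = -0.785834
  f(0.980000) = 0.604689
  x_2 = 0.980000 - 0.604689×(0.980000 - 0.110000)/(0.604689 - (-0.785834))
       = 0.601668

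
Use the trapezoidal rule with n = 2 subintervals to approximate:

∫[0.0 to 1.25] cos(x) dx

f(x) = cos(x)
a = 0.0, b = 1.25, n = 2
h = (b - a)/n = 0.625000

Trapezoidal rule: (h/2)[f(x₀) + 2f(x₁) + 2f(x₂) + ... + f(xₙ)]

x_0 = 0.0000, f(x_0) = 1.000000, coefficient = 1
x_1 = 0.6250, f(x_1) = 0.810963, coefficient = 2
x_2 = 1.2500, f(x_2) = 0.315322, coefficient = 1

I ≈ (0.625000/2) × 2.937249 = 0.917890
Exact value: 0.948985
Error: 0.031094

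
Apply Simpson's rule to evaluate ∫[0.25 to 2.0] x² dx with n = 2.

f(x) = x²
a = 0.25, b = 2.0, n = 2
h = (b - a)/n = 0.875000

Simpson's rule: (h/3)[f(x₀) + 4f(x₁) + 2f(x₂) + ... + f(xₙ)]

x_0 = 0.2500, f(x_0) = 0.062500, coefficient = 1
x_1 = 1.1250, f(x_1) = 1.265625, coefficient = 4
x_2 = 2.0000, f(x_2) = 4.000000, coefficient = 1

I ≈ (0.875000/3) × 9.125000 = 2.661458
Exact value: 2.661458
Error: 0.000000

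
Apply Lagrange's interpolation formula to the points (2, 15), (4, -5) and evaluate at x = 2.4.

Lagrange interpolation formula:
P(x) = Σ yᵢ × Lᵢ(x)
where Lᵢ(x) = Π_{j≠i} (x - xⱼ)/(xᵢ - xⱼ)

L_0(2.4) = (2.4 - 4)/(2 - 4) = 0.800000
L_1(2.4) = (2.4 - 2)/(4 - 2) = 0.200000

P(2.4) = 15×L_0(2.4) + (-5)×L_1(2.4)
P(2.4) = 11.000000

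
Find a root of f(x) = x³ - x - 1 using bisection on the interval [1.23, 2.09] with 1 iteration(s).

f(x) = x³ - x - 1
Initial interval: [1.23, 2.09]

Iteration 1:
  c_1 = (1.230000 + 2.090000)/2 = 1.660000
  f(c_1) = f(1.660000) = 1.914296
  f(a) × f(c) < 0, new interval: [1.230000, 1.660000]

After 1 iteration(s), the approximation is c_1 = 1.660000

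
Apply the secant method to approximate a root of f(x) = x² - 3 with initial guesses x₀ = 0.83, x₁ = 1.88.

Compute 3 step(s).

f(x) = x² - 3
x₀ = 0.83, x₁ = 1.88

Secant formula: x_{n+1} = x_n - f(x_n)(x_n - x_{n-1})/(f(x_n) - f(x_{n-1}))

Iteration 1:
  f(0.830000) = -2.311100
  f(1.880000) = 0.534400
  x_2 = 1.880000 - 0.534400×(1.880000 - 0.830000)/(0.534400 - (-2.311100))
       = 1.682804
Iteration 2:
  f(1.880000) = 0.534400
  f(1.682804) = -0.168169
  x_3 = 1.682804 - (-0.168169)×(1.682804 - 1.880000)/(-0.168169 - 0.534400)
       = 1.730006
Iteration 3:
  f(1.682804) = -0.168169
  f(1.730006) = -0.007080
  x_4 = 1.730006 - (-0.007080)×(1.730006 - 1.682804)/(-0.007080 - (-0.168169))
       = 1.732080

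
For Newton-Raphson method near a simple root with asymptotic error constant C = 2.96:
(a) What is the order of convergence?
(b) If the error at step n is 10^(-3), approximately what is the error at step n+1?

(a) Newton-Raphson has quadratic (order 2) convergence near simple roots.
    This means |e_{n+1}| ≈ C|e_n|².

(b) With |e_n| = 10^(-3) and C = 2.96:
    |e_{n+1}| ≈ 2.96 × (10^(-3))² = 2.96 × 10^(-6)

(a) 2 (quadratic); (b) |e_{n+1}| ≈ 2.960e-06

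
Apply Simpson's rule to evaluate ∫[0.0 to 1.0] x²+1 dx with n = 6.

f(x) = x²+1
a = 0.0, b = 1.0, n = 6
h = (b - a)/n = 0.166667

Simpson's rule: (h/3)[f(x₀) + 4f(x₁) + 2f(x₂) + ... + f(xₙ)]

x_0 = 0.0000, f(x_0) = 1.000000, coefficient = 1
x_1 = 0.1667, f(x_1) = 1.027778, coefficient = 4
x_2 = 0.3333, f(x_2) = 1.111111, coefficient = 2
x_3 = 0.5000, f(x_3) = 1.250000, coefficient = 4
x_4 = 0.6667, f(x_4) = 1.444444, coefficient = 2
x_5 = 0.8333, f(x_5) = 1.694444, coefficient = 4
x_6 = 1.0000, f(x_6) = 2.000000, coefficient = 1

I ≈ (0.166667/3) × 24.000000 = 1.333333
Exact value: 1.333333
Error: 0.000000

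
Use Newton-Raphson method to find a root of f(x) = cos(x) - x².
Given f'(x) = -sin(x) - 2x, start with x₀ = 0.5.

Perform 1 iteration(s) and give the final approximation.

f(x) = cos(x) - x²
f'(x) = -sin(x) - 2x
x₀ = 0.5

Newton-Raphson formula: x_{n+1} = x_n - f(x_n)/f'(x_n)

Iteration 1:
  f(0.500000) = 0.627583
  f'(0.500000) = -1.479426
  x_1 = 0.500000 - 0.627583/(-1.479426) = 0.924207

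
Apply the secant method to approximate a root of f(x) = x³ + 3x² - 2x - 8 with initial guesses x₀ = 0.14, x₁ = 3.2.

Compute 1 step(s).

f(x) = x³ + 3x² - 2x - 8
x₀ = 0.14, x₁ = 3.2

Secant formula: x_{n+1} = x_n - f(x_n)(x_n - x_{n-1})/(f(x_n) - f(x_{n-1}))

Iteration 1:
  f(0.140000) = -8.218456
  f(3.200000) = 49.088000
  x_2 = 3.200000 - 49.088000×(3.200000 - 0.140000)/(49.088000 - (-8.218456))
       = 0.578842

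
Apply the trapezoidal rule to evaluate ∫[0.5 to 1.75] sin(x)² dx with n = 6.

f(x) = sin(x)²
a = 0.5, b = 1.75, n = 6
h = (b - a)/n = 0.208333

Trapezoidal rule: (h/2)[f(x₀) + 2f(x₁) + 2f(x₂) + ... + f(xₙ)]

x_0 = 0.5000, f(x_0) = 0.229849, coefficient = 1
x_1 = 0.7083, f(x_1) = 0.423240, coefficient = 2
x_2 = 0.9167, f(x_2) = 0.629766, coefficient = 2
x_3 = 1.1250, f(x_3) = 0.814087, coefficient = 2
x_4 = 1.3333, f(x_4) = 0.944663, coefficient = 2
x_5 = 1.5417, f(x_5) = 0.999152, coefficient = 2
x_6 = 1.7500, f(x_6) = 0.968228, coefficient = 1

I ≈ (0.208333/2) × 8.819892 = 0.918739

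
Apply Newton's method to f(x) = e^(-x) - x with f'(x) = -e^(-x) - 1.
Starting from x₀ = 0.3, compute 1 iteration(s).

f(x) = e^(-x) - x
f'(x) = -e^(-x) - 1
x₀ = 0.3

Newton-Raphson formula: x_{n+1} = x_n - f(x_n)/f'(x_n)

Iteration 1:
  f(0.300000) = 0.440818
  f'(0.300000) = -1.740818
  x_1 = 0.300000 - 0.440818/(-1.740818) = 0.553225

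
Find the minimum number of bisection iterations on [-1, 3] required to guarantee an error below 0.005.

We need (b-a)/2^n ≤ 0.005
(3 - (-1))/2^n ≤ 0.005
4/2^n ≤ 0.005
2^n ≥ 800
n ≥ log₂(800) = 9.64
n ≥ 10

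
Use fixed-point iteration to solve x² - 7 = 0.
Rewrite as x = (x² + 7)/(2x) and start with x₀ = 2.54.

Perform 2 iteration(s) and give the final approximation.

Equation: x² - 7 = 0
Fixed-point form: x = (x² + 7)/(2x)
x₀ = 2.54

x_1 = g(2.540000) = 2.647953
x_2 = g(2.647953) = 2.645752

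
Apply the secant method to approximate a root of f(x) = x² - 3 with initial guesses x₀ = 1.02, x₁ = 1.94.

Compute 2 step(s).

f(x) = x² - 3
x₀ = 1.02, x₁ = 1.94

Secant formula: x_{n+1} = x_n - f(x_n)(x_n - x_{n-1})/(f(x_n) - f(x_{n-1}))

Iteration 1:
  f(1.020000) = -1.959600
  f(1.940000) = 0.763600
  x_2 = 1.940000 - 0.763600×(1.940000 - 1.020000)/(0.763600 - (-1.959600))
       = 1.682027
Iteration 2:
  f(1.940000) = 0.763600
  f(1.682027) = -0.170785
  x_3 = 1.682027 - (-0.170785)×(1.682027 - 1.940000)/(-0.170785 - 0.763600)
       = 1.729179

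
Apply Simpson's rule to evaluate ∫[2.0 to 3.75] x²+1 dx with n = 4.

f(x) = x²+1
a = 2.0, b = 3.75, n = 4
h = (b - a)/n = 0.437500

Simpson's rule: (h/3)[f(x₀) + 4f(x₁) + 2f(x₂) + ... + f(xₙ)]

x_0 = 2.0000, f(x_0) = 5.000000, coefficient = 1
x_1 = 2.4375, f(x_1) = 6.941406, coefficient = 4
x_2 = 2.8750, f(x_2) = 9.265625, coefficient = 2
x_3 = 3.3125, f(x_3) = 11.972656, coefficient = 4
x_4 = 3.7500, f(x_4) = 15.062500, coefficient = 1

I ≈ (0.437500/3) × 114.250000 = 16.661458
Exact value: 16.661458
Error: 0.000000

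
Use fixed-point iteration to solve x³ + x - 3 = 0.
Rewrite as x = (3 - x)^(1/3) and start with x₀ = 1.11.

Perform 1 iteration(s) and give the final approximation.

Equation: x³ + x - 3 = 0
Fixed-point form: x = (3 - x)^(1/3)
x₀ = 1.11

x_1 = g(1.110000) = 1.236386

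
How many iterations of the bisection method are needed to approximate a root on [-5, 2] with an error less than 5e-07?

We need (b-a)/2^n ≤ 5e-07
(2 - (-5))/2^n ≤ 5e-07
7/2^n ≤ 5e-07
2^n ≥ 14000000
n ≥ log₂(14000000) = 23.74
n ≥ 24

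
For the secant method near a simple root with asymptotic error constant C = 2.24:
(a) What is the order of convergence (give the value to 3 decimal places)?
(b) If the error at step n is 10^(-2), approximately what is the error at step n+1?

(a) Secant method has superlinear convergence with order φ = (1+√5)/2 ≈ 1.618.
    This means |e_{n+1}| ≈ C|e_n|^1.618.

(b) With |e_n| = 10^(-2) and C = 2.24:
    |e_{n+1}| ≈ 2.24 × (10^(-2))^1.618 = 2.24 × 10^(-3.24)

(a) ≈ 1.618 (golden ratio); (b) |e_{n+1}| ≈ 1.301e-03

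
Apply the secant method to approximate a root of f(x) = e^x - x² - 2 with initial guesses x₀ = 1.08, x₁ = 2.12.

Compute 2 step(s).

f(x) = e^x - x² - 2
x₀ = 1.08, x₁ = 2.12

Secant formula: x_{n+1} = x_n - f(x_n)(x_n - x_{n-1})/(f(x_n) - f(x_{n-1}))

Iteration 1:
  f(1.080000) = -0.221720
  f(2.120000) = 1.836737
  x_2 = 2.120000 - 1.836737×(2.120000 - 1.080000)/(1.836737 - (-0.221720))
       = 1.192020
Iteration 2:
  f(2.120000) = 1.836737
  f(1.192020) = -0.127184
  x_3 = 1.192020 - (-0.127184)×(1.192020 - 2.120000)/(-0.127184 - 1.836737)
       = 1.252116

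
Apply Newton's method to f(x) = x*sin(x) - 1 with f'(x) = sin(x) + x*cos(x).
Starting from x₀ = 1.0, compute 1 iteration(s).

f(x) = x*sin(x) - 1
f'(x) = sin(x) + x*cos(x)
x₀ = 1.0

Newton-Raphson formula: x_{n+1} = x_n - f(x_n)/f'(x_n)

Iteration 1:
  f(1.000000) = -0.158529
  f'(1.000000) = 1.381773
  x_1 = 1.000000 - (-0.158529)/1.381773 = 1.114729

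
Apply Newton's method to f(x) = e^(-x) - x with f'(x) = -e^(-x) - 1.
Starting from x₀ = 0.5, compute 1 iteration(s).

f(x) = e^(-x) - x
f'(x) = -e^(-x) - 1
x₀ = 0.5

Newton-Raphson formula: x_{n+1} = x_n - f(x_n)/f'(x_n)

Iteration 1:
  f(0.500000) = 0.106531
  f'(0.500000) = -1.606531
  x_1 = 0.500000 - 0.106531/(-1.606531) = 0.566311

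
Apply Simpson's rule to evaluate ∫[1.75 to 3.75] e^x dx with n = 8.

f(x) = e^x
a = 1.75, b = 3.75, n = 8
h = (b - a)/n = 0.250000

Simpson's rule: (h/3)[f(x₀) + 4f(x₁) + 2f(x₂) + ... + f(xₙ)]

x_0 = 1.7500, f(x_0) = 5.754603, coefficient = 1
x_1 = 2.0000, f(x_1) = 7.389056, coefficient = 4
x_2 = 2.2500, f(x_2) = 9.487736, coefficient = 2
x_3 = 2.5000, f(x_3) = 12.182494, coefficient = 4
x_4 = 2.7500, f(x_4) = 15.642632, coefficient = 2
x_5 = 3.0000, f(x_5) = 20.085537, coefficient = 4
x_6 = 3.2500, f(x_6) = 25.790340, coefficient = 2
x_7 = 3.5000, f(x_7) = 33.115452, coefficient = 4
x_8 = 3.7500, f(x_8) = 42.521082, coefficient = 1

I ≈ (0.250000/3) × 441.207256 = 36.767271
Exact value: 36.766479
Error: 0.000792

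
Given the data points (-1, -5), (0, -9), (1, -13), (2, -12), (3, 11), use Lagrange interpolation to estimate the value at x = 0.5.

Lagrange interpolation formula:
P(x) = Σ yᵢ × Lᵢ(x)
where Lᵢ(x) = Π_{j≠i} (x - xⱼ)/(xᵢ - xⱼ)

L_0(0.5) = (0.5 - 0)/(-1 - 0) × (0.5 - 1)/(-1 - 1) × (0.5 - 2)/(-1 - 2) × (0.5 - 3)/(-1 - 3) = -0.039062
L_1(0.5) = (0.5 - (-1))/(0 - (-1)) × (0.5 - 1)/(0 - 1) × (0.5 - 2)/(0 - 2) × (0.5 - 3)/(0 - 3) = 0.468750
L_2(0.5) = (0.5 - (-1))/(1 - (-1)) × (0.5 - 0)/(1 - 0) × (0.5 - 2)/(1 - 2) × (0.5 - 3)/(1 - 3) = 0.703125
L_3(0.5) = (0.5 - (-1))/(2 - (-1)) × (0.5 - 0)/(2 - 0) × (0.5 - 1)/(2 - 1) × (0.5 - 3)/(2 - 3) = -0.156250
L_4(0.5) = (0.5 - (-1))/(3 - (-1)) × (0.5 - 0)/(3 - 0) × (0.5 - 1)/(3 - 1) × (0.5 - 2)/(3 - 2) = 0.023438

P(0.5) = (-5)×L_0(0.5) + (-9)×L_1(0.5) + (-13)×L_2(0.5) + (-12)×L_3(0.5) + 11×L_4(0.5)
P(0.5) = -11.031250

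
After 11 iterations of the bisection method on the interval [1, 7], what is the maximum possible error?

Bisection error bound: |error| ≤ (b-a)/2^n
|error| ≤ (7 - 1)/2^11 = 6/2^11
|error| ≤ 0.0029296875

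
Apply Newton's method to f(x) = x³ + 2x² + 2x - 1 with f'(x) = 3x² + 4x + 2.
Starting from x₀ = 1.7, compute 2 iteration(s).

f(x) = x³ + 2x² + 2x - 1
f'(x) = 3x² + 4x + 2
x₀ = 1.7

Newton-Raphson formula: x_{n+1} = x_n - f(x_n)/f'(x_n)

Iteration 1:
  f(1.700000) = 13.093000
  f'(1.700000) = 17.470000
  x_1 = 1.700000 - 13.093000/17.470000 = 0.950544
Iteration 2:
  f(0.950544) = 3.567003
  f'(0.950544) = 8.512776
  x_2 = 0.950544 - 3.567003/8.512776 = 0.531526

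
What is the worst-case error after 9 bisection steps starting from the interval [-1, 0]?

Bisection error bound: |error| ≤ (b-a)/2^n
|error| ≤ (0 - (-1))/2^9 = 1/2^9
|error| ≤ 0.0019531250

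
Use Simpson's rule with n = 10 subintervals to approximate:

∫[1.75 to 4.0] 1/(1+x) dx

f(x) = 1/(1+x)
a = 1.75, b = 4.0, n = 10
h = (b - a)/n = 0.225000

Simpson's rule: (h/3)[f(x₀) + 4f(x₁) + 2f(x₂) + ... + f(xₙ)]

x_0 = 1.7500, f(x_0) = 0.363636, coefficient = 1
x_1 = 1.9750, f(x_1) = 0.336134, coefficient = 4
x_2 = 2.2000, f(x_2) = 0.312500, coefficient = 2
x_3 = 2.4250, f(x_3) = 0.291971, coefficient = 4
x_4 = 2.6500, f(x_4) = 0.273973, coefficient = 2
x_5 = 2.8750, f(x_5) = 0.258065, coefficient = 4
x_6 = 3.1000, f(x_6) = 0.243902, coefficient = 2
x_7 = 3.3250, f(x_7) = 0.231214, coefficient = 4
x_8 = 3.5500, f(x_8) = 0.219780, coefficient = 2
x_9 = 3.7750, f(x_9) = 0.209424, coefficient = 4
x_10 = 4.0000, f(x_10) = 0.200000, coefficient = 1

I ≈ (0.225000/3) × 7.971178 = 0.597838
Exact value: 0.597837
Error: 0.000001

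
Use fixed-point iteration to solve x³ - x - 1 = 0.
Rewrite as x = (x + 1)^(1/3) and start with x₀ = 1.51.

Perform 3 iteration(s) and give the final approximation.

Equation: x³ - x - 1 = 0
Fixed-point form: x = (x + 1)^(1/3)
x₀ = 1.51

x_1 = g(1.510000) = 1.359016
x_2 = g(1.359016) = 1.331201
x_3 = g(1.331201) = 1.325948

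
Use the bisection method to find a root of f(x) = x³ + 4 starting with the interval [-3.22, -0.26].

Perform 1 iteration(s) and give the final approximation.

f(x) = x³ + 4
Initial interval: [-3.22, -0.26]

Iteration 1:
  c_1 = (-3.220000 + (-0.260000))/2 = -1.740000
  f(c_1) = f(-1.740000) = -1.268024
  f(a) × f(c) ≥ 0, new interval: [-1.740000, -0.260000]

After 1 iteration(s), the approximation is c_1 = -1.740000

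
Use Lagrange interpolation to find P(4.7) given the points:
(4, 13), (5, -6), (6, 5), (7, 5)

Lagrange interpolation formula:
P(x) = Σ yᵢ × Lᵢ(x)
where Lᵢ(x) = Π_{j≠i} (x - xⱼ)/(xᵢ - xⱼ)

L_0(4.7) = (4.7 - 5)/(4 - 5) × (4.7 - 6)/(4 - 6) × (4.7 - 7)/(4 - 7) = 0.149500
L_1(4.7) = (4.7 - 4)/(5 - 4) × (4.7 - 6)/(5 - 6) × (4.7 - 7)/(5 - 7) = 1.046500
L_2(4.7) = (4.7 - 4)/(6 - 4) × (4.7 - 5)/(6 - 5) × (4.7 - 7)/(6 - 7) = -0.241500
L_3(4.7) = (4.7 - 4)/(7 - 4) × (4.7 - 5)/(7 - 5) × (4.7 - 6)/(7 - 6) = 0.045500

P(4.7) = 13×L_0(4.7) + (-6)×L_1(4.7) + 5×L_2(4.7) + 5×L_3(4.7)
P(4.7) = -5.315500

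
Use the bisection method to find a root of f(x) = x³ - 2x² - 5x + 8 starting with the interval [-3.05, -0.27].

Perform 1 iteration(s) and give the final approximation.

f(x) = x³ - 2x² - 5x + 8
Initial interval: [-3.05, -0.27]

Iteration 1:
  c_1 = (-3.050000 + (-0.270000))/2 = -1.660000
  f(c_1) = f(-1.660000) = 6.214504
  f(a) × f(c) < 0, new interval: [-3.050000, -1.660000]

After 1 iteration(s), the approximation is c_1 = -1.660000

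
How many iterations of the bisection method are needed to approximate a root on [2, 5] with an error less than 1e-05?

We need (b-a)/2^n ≤ 1e-05
(5 - 2)/2^n ≤ 1e-05
3/2^n ≤ 1e-05
2^n ≥ 300000
n ≥ log₂(300000) = 18.19
n ≥ 19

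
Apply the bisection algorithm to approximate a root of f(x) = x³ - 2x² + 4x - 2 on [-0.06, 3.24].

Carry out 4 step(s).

f(x) = x³ - 2x² + 4x - 2
Initial interval: [-0.06, 3.24]

Iteration 1:
  c_1 = (-0.060000 + 3.240000)/2 = 1.590000
  f(c_1) = f(1.590000) = 3.323479
  f(a) × f(c) < 0, new interval: [-0.060000, 1.590000]
Iteration 2:
  c_2 = (-0.060000 + 1.590000)/2 = 0.765000
  f(c_2) = f(0.765000) = 0.337247
  f(a) × f(c) < 0, new interval: [-0.060000, 0.765000]
Iteration 3:
  c_3 = (-0.060000 + 0.765000)/2 = 0.352500
  f(c_3) = f(0.352500) = -0.794712
  f(a) × f(c) ≥ 0, new interval: [0.352500, 0.765000]
Iteration 4:
  c_4 = (0.352500 + 0.765000)/2 = 0.558750
  f(c_4) = f(0.558750) = -0.214961
  f(a) × f(c) ≥ 0, new interval: [0.558750, 0.765000]

After 4 iteration(s), the approximation is c_4 = 0.558750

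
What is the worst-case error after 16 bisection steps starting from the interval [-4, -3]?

Bisection error bound: |error| ≤ (b-a)/2^n
|error| ≤ (-3 - (-4))/2^16 = 1/2^16
|error| ≤ 0.0000152588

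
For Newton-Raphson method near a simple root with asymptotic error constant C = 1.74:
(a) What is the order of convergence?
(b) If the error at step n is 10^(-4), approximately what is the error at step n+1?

(a) Newton-Raphson has quadratic (order 2) convergence near simple roots.
    This means |e_{n+1}| ≈ C|e_n|².

(b) With |e_n| = 10^(-4) and C = 1.74:
    |e_{n+1}| ≈ 1.74 × (10^(-4))² = 1.74 × 10^(-8)

(a) 2 (quadratic); (b) |e_{n+1}| ≈ 1.740e-08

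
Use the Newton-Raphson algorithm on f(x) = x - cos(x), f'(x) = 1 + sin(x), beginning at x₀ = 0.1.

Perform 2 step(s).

f(x) = x - cos(x)
f'(x) = 1 + sin(x)
x₀ = 0.1

Newton-Raphson formula: x_{n+1} = x_n - f(x_n)/f'(x_n)

Iteration 1:
  f(0.100000) = -0.895004
  f'(0.100000) = 1.099833
  x_1 = 0.100000 - (-0.895004)/1.099833 = 0.913763
Iteration 2:
  f(0.913763) = 0.302993
  f'(0.913763) = 1.791808
  x_2 = 0.913763 - 0.302993/1.791808 = 0.744664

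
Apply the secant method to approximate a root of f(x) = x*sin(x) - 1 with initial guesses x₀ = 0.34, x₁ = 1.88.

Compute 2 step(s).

f(x) = x*sin(x) - 1
x₀ = 0.34, x₁ = 1.88

Secant formula: x_{n+1} = x_n - f(x_n)(x_n - x_{n-1})/(f(x_n) - f(x_{n-1}))

Iteration 1:
  f(0.340000) = -0.886614
  f(1.880000) = 0.790843
  x_2 = 1.880000 - 0.790843×(1.880000 - 0.340000)/(0.790843 - (-0.886614))
       = 1.153962
Iteration 2:
  f(1.880000) = 0.790843
  f(1.153962) = 0.055154
  x_3 = 1.153962 - 0.055154×(1.153962 - 1.880000)/(0.055154 - 0.790843)
       = 1.099531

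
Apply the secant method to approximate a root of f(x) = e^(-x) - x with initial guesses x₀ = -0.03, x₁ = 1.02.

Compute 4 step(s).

f(x) = e^(-x) - x
x₀ = -0.03, x₁ = 1.02

Secant formula: x_{n+1} = x_n - f(x_n)(x_n - x_{n-1})/(f(x_n) - f(x_{n-1}))

Iteration 1:
  f(-0.030000) = 1.060455
  f(1.020000) = -0.659405
  x_2 = 1.020000 - (-0.659405)×(1.020000 - (-0.030000))/(-0.659405 - 1.060455)
       = 0.617423
Iteration 2:
  f(1.020000) = -0.659405
  f(0.617423) = -0.078091
  x_3 = 0.617423 - (-0.078091)×(0.617423 - 1.020000)/(-0.078091 - (-0.659405))
       = 0.563343
Iteration 3:
  f(0.617423) = -0.078091
  f(0.563343) = 0.005960
  x_4 = 0.563343 - 0.005960×(0.563343 - 0.617423)/(0.005960 - (-0.078091))
       = 0.567178
Iteration 4:
  f(0.563343) = 0.005960
  f(0.567178) = -0.000054
  x_5 = 0.567178 - (-0.000054)×(0.567178 - 0.563343)/(-0.000054 - 0.005960)
       = 0.567143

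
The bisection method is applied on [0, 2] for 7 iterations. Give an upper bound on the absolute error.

Bisection error bound: |error| ≤ (b-a)/2^n
|error| ≤ (2 - 0)/2^7 = 2/2^7
|error| ≤ 0.0156250000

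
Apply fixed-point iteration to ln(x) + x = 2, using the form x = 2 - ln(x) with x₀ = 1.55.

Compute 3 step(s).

Equation: ln(x) + x = 2
Fixed-point form: x = 2 - ln(x)
x₀ = 1.55

x_1 = g(1.550000) = 1.561745
x_2 = g(1.561745) = 1.554196
x_3 = g(1.554196) = 1.559042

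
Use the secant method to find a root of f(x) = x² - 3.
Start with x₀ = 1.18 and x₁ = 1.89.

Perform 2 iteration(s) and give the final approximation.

f(x) = x² - 3
x₀ = 1.18, x₁ = 1.89

Secant formula: x_{n+1} = x_n - f(x_n)(x_n - x_{n-1})/(f(x_n) - f(x_{n-1}))

Iteration 1:
  f(1.180000) = -1.607600
  f(1.890000) = 0.572100
  x_2 = 1.890000 - 0.572100×(1.890000 - 1.180000)/(0.572100 - (-1.607600))
       = 1.703648
Iteration 2:
  f(1.890000) = 0.572100
  f(1.703648) = -0.097583
  x_3 = 1.703648 - (-0.097583)×(1.703648 - 1.890000)/(-0.097583 - 0.572100)
       = 1.730802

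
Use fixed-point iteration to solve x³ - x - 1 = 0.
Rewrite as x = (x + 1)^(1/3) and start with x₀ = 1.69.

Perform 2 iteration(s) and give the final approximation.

Equation: x³ - x - 1 = 0
Fixed-point form: x = (x + 1)^(1/3)
x₀ = 1.69

x_1 = g(1.690000) = 1.390755
x_2 = g(1.390755) = 1.337145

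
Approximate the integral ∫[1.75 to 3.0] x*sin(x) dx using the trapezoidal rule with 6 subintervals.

f(x) = x*sin(x)
a = 1.75, b = 3.0, n = 6
h = (b - a)/n = 0.208333

Trapezoidal rule: (h/2)[f(x₀) + 2f(x₁) + 2f(x₂) + ... + f(xₙ)]

x_0 = 1.7500, f(x_0) = 1.721975, coefficient = 1
x_1 = 1.9583, f(x_1) = 1.813109, coefficient = 2
x_2 = 2.1667, f(x_2) = 1.793264, coefficient = 2
x_3 = 2.3750, f(x_3) = 1.647502, coefficient = 2
x_4 = 2.5833, f(x_4) = 1.368419, coefficient = 2
x_5 = 2.7917, f(x_5) = 0.957062, coefficient = 2
x_6 = 3.0000, f(x_6) = 0.423360, coefficient = 1

I ≈ (0.208333/2) × 17.304047 = 1.802505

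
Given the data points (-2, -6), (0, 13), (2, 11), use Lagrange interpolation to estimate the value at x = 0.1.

Lagrange interpolation formula:
P(x) = Σ yᵢ × Lᵢ(x)
where Lᵢ(x) = Π_{j≠i} (x - xⱼ)/(xᵢ - xⱼ)

L_0(0.1) = (0.1 - 0)/(-2 - 0) × (0.1 - 2)/(-2 - 2) = -0.023750
L_1(0.1) = (0.1 - (-2))/(0 - (-2)) × (0.1 - 2)/(0 - 2) = 0.997500
L_2(0.1) = (0.1 - (-2))/(2 - (-2)) × (0.1 - 0)/(2 - 0) = 0.026250

P(0.1) = (-6)×L_0(0.1) + 13×L_1(0.1) + 11×L_2(0.1)
P(0.1) = 13.398750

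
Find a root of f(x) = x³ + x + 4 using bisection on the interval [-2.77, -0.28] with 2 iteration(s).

f(x) = x³ + x + 4
Initial interval: [-2.77, -0.28]

Iteration 1:
  c_1 = (-2.770000 + (-0.280000))/2 = -1.525000
  f(c_1) = f(-1.525000) = -1.071578
  f(a) × f(c) ≥ 0, new interval: [-1.525000, -0.280000]
Iteration 2:
  c_2 = (-1.525000 + (-0.280000))/2 = -0.902500
  f(c_2) = f(-0.902500) = 2.362408
  f(a) × f(c) < 0, new interval: [-1.525000, -0.902500]

After 2 iteration(s), the approximation is c_2 = -0.902500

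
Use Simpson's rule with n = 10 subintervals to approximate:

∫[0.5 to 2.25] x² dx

f(x) = x²
a = 0.5, b = 2.25, n = 10
h = (b - a)/n = 0.175000

Simpson's rule: (h/3)[f(x₀) + 4f(x₁) + 2f(x₂) + ... + f(xₙ)]

x_0 = 0.5000, f(x_0) = 0.250000, coefficient = 1
x_1 = 0.6750, f(x_1) = 0.455625, coefficient = 4
x_2 = 0.8500, f(x_2) = 0.722500, coefficient = 2
x_3 = 1.0250, f(x_3) = 1.050625, coefficient = 4
x_4 = 1.2000, f(x_4) = 1.440000, coefficient = 2
x_5 = 1.3750, f(x_5) = 1.890625, coefficient = 4
x_6 = 1.5500, f(x_6) = 2.402500, coefficient = 2
x_7 = 1.7250, f(x_7) = 2.975625, coefficient = 4
x_8 = 1.9000, f(x_8) = 3.610000, coefficient = 2
x_9 = 2.0750, f(x_9) = 4.305625, coefficient = 4
x_10 = 2.2500, f(x_10) = 5.062500, coefficient = 1

I ≈ (0.175000/3) × 64.375000 = 3.755208
Exact value: 3.755208
Error: 0.000000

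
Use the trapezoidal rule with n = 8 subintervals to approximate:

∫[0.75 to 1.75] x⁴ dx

f(x) = x⁴
a = 0.75, b = 1.75, n = 8
h = (b - a)/n = 0.125000

Trapezoidal rule: (h/2)[f(x₀) + 2f(x₁) + 2f(x₂) + ... + f(xₙ)]

x_0 = 0.7500, f(x_0) = 0.316406, coefficient = 1
x_1 = 0.8750, f(x_1) = 0.586182, coefficient = 2
x_2 = 1.0000, f(x_2) = 1.000000, coefficient = 2
x_3 = 1.1250, f(x_3) = 1.601807, coefficient = 2
x_4 = 1.2500, f(x_4) = 2.441406, coefficient = 2
x_5 = 1.3750, f(x_5) = 3.574463, coefficient = 2
x_6 = 1.5000, f(x_6) = 5.062500, coefficient = 2
x_7 = 1.6250, f(x_7) = 6.972900, coefficient = 2
x_8 = 1.7500, f(x_8) = 9.378906, coefficient = 1

I ≈ (0.125000/2) × 52.173828 = 3.260864
Exact value: 3.235156
Error: 0.025708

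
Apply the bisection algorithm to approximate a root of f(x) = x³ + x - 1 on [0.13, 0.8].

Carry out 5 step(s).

f(x) = x³ + x - 1
Initial interval: [0.13, 0.8]

Iteration 1:
  c_1 = (0.130000 + 0.800000)/2 = 0.465000
  f(c_1) = f(0.465000) = -0.434455
  f(a) × f(c) ≥ 0, new interval: [0.465000, 0.800000]
Iteration 2:
  c_2 = (0.465000 + 0.800000)/2 = 0.632500
  f(c_2) = f(0.632500) = -0.114464
  f(a) × f(c) ≥ 0, new interval: [0.632500, 0.800000]
Iteration 3:
  c_3 = (0.632500 + 0.800000)/2 = 0.716250
  f(c_3) = f(0.716250) = 0.083696
  f(a) × f(c) < 0, new interval: [0.632500, 0.716250]
Iteration 4:
  c_4 = (0.632500 + 0.716250)/2 = 0.674375
  f(c_4) = f(0.674375) = -0.018932
  f(a) × f(c) ≥ 0, new interval: [0.674375, 0.716250]
Iteration 5:
  c_5 = (0.674375 + 0.716250)/2 = 0.695312
  f(c_5) = f(0.695312) = 0.031468
  f(a) × f(c) < 0, new interval: [0.674375, 0.695312]

After 5 iteration(s), the approximation is c_5 = 0.695312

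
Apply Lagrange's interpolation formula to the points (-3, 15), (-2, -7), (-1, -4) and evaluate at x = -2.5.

Lagrange interpolation formula:
P(x) = Σ yᵢ × Lᵢ(x)
where Lᵢ(x) = Π_{j≠i} (x - xⱼ)/(xᵢ - xⱼ)

L_0(-2.5) = (-2.5 - (-2))/(-3 - (-2)) × (-2.5 - (-1))/(-3 - (-1)) = 0.375000
L_1(-2.5) = (-2.5 - (-3))/(-2 - (-3)) × (-2.5 - (-1))/(-2 - (-1)) = 0.750000
L_2(-2.5) = (-2.5 - (-3))/(-1 - (-3)) × (-2.5 - (-2))/(-1 - (-2)) = -0.125000

P(-2.5) = 15×L_0(-2.5) + (-7)×L_1(-2.5) + (-4)×L_2(-2.5)
P(-2.5) = 0.875000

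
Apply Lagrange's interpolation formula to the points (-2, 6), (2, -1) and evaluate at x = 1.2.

Lagrange interpolation formula:
P(x) = Σ yᵢ × Lᵢ(x)
where Lᵢ(x) = Π_{j≠i} (x - xⱼ)/(xᵢ - xⱼ)

L_0(1.2) = (1.2 - 2)/(-2 - 2) = 0.200000
L_1(1.2) = (1.2 - (-2))/(2 - (-2)) = 0.800000

P(1.2) = 6×L_0(1.2) + (-1)×L_1(1.2)
P(1.2) = 0.400000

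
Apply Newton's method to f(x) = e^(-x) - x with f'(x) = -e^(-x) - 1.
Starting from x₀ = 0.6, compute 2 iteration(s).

f(x) = e^(-x) - x
f'(x) = -e^(-x) - 1
x₀ = 0.6

Newton-Raphson formula: x_{n+1} = x_n - f(x_n)/f'(x_n)

Iteration 1:
  f(0.600000) = -0.051188
  f'(0.600000) = -1.548812
  x_1 = 0.600000 - (-0.051188)/(-1.548812) = 0.566950
Iteration 2:
  f(0.566950) = 0.000303
  f'(0.566950) = -1.567253
  x_2 = 0.566950 - 0.000303/(-1.567253) = 0.567143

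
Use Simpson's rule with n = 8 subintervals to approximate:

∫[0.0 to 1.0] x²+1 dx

f(x) = x²+1
a = 0.0, b = 1.0, n = 8
h = (b - a)/n = 0.125000

Simpson's rule: (h/3)[f(x₀) + 4f(x₁) + 2f(x₂) + ... + f(xₙ)]

x_0 = 0.0000, f(x_0) = 1.000000, coefficient = 1
x_1 = 0.1250, f(x_1) = 1.015625, coefficient = 4
x_2 = 0.2500, f(x_2) = 1.062500, coefficient = 2
x_3 = 0.3750, f(x_3) = 1.140625, coefficient = 4
x_4 = 0.5000, f(x_4) = 1.250000, coefficient = 2
x_5 = 0.6250, f(x_5) = 1.390625, coefficient = 4
x_6 = 0.7500, f(x_6) = 1.562500, coefficient = 2
x_7 = 0.8750, f(x_7) = 1.765625, coefficient = 4
x_8 = 1.0000, f(x_8) = 2.000000, coefficient = 1

I ≈ (0.125000/3) × 32.000000 = 1.333333
Exact value: 1.333333
Error: 0.000000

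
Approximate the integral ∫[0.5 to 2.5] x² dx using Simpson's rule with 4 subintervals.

f(x) = x²
a = 0.5, b = 2.5, n = 4
h = (b - a)/n = 0.500000

Simpson's rule: (h/3)[f(x₀) + 4f(x₁) + 2f(x₂) + ... + f(xₙ)]

x_0 = 0.5000, f(x_0) = 0.250000, coefficient = 1
x_1 = 1.0000, f(x_1) = 1.000000, coefficient = 4
x_2 = 1.5000, f(x_2) = 2.250000, coefficient = 2
x_3 = 2.0000, f(x_3) = 4.000000, coefficient = 4
x_4 = 2.5000, f(x_4) = 6.250000, coefficient = 1

I ≈ (0.500000/3) × 31.000000 = 5.166667
Exact value: 5.166667
Error: 0.000000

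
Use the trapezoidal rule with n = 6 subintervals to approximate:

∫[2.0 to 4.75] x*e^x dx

f(x) = x*e^x
a = 2.0, b = 4.75, n = 6
h = (b - a)/n = 0.458333

Trapezoidal rule: (h/2)[f(x₀) + 2f(x₁) + 2f(x₂) + ... + f(xₙ)]

x_0 = 2.0000, f(x_0) = 14.778112, coefficient = 1
x_1 = 2.4583, f(x_1) = 28.726411, coefficient = 2
x_2 = 2.9167, f(x_2) = 53.898793, coefficient = 2
x_3 = 3.3750, f(x_3) = 98.631958, coefficient = 2
x_4 = 3.8333, f(x_4) = 177.162622, coefficient = 2
x_5 = 4.2917, f(x_5) = 313.670109, coefficient = 2
x_6 = 4.7500, f(x_6) = 549.025352, coefficient = 1

I ≈ (0.458333/2) × 1907.983249 = 437.246161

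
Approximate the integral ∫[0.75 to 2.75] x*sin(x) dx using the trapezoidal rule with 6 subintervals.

f(x) = x*sin(x)
a = 0.75, b = 2.75, n = 6
h = (b - a)/n = 0.333333

Trapezoidal rule: (h/2)[f(x₀) + 2f(x₁) + 2f(x₂) + ... + f(xₙ)]

x_0 = 0.7500, f(x_0) = 0.511229, coefficient = 1
x_1 = 1.0833, f(x_1) = 0.957151, coefficient = 2
x_2 = 1.4167, f(x_2) = 1.399873, coefficient = 2
x_3 = 1.7500, f(x_3) = 1.721975, coefficient = 2
x_4 = 2.0833, f(x_4) = 1.815632, coefficient = 2
x_5 = 2.4167, f(x_5) = 1.602443, coefficient = 2
x_6 = 2.7500, f(x_6) = 1.049568, coefficient = 1

I ≈ (0.333333/2) × 16.554945 = 2.759158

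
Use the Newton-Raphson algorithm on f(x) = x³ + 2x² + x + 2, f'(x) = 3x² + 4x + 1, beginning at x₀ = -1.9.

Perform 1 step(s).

f(x) = x³ + 2x² + x + 2
f'(x) = 3x² + 4x + 1
x₀ = -1.9

Newton-Raphson formula: x_{n+1} = x_n - f(x_n)/f'(x_n)

Iteration 1:
  f(-1.900000) = 0.461000
  f'(-1.900000) = 4.230000
  x_1 = -1.900000 - 0.461000/4.230000 = -2.008983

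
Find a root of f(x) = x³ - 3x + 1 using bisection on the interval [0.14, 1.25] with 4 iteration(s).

f(x) = x³ - 3x + 1
Initial interval: [0.14, 1.25]

Iteration 1:
  c_1 = (0.140000 + 1.250000)/2 = 0.695000
  f(c_1) = f(0.695000) = -0.749298
  f(a) × f(c) < 0, new interval: [0.140000, 0.695000]
Iteration 2:
  c_2 = (0.140000 + 0.695000)/2 = 0.417500
  f(c_2) = f(0.417500) = -0.179727
  f(a) × f(c) < 0, new interval: [0.140000, 0.417500]
Iteration 3:
  c_3 = (0.140000 + 0.417500)/2 = 0.278750
  f(c_3) = f(0.278750) = 0.185409
  f(a) × f(c) ≥ 0, new interval: [0.278750, 0.417500]
Iteration 4:
  c_4 = (0.278750 + 0.417500)/2 = 0.348125
  f(c_4) = f(0.348125) = -0.002185
  f(a) × f(c) < 0, new interval: [0.278750, 0.348125]

After 4 iteration(s), the approximation is c_4 = 0.348125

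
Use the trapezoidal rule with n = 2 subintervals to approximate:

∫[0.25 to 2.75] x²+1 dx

f(x) = x²+1
a = 0.25, b = 2.75, n = 2
h = (b - a)/n = 1.250000

Trapezoidal rule: (h/2)[f(x₀) + 2f(x₁) + 2f(x₂) + ... + f(xₙ)]

x_0 = 0.2500, f(x_0) = 1.062500, coefficient = 1
x_1 = 1.5000, f(x_1) = 3.250000, coefficient = 2
x_2 = 2.7500, f(x_2) = 8.562500, coefficient = 1

I ≈ (1.250000/2) × 16.125000 = 10.078125
Exact value: 9.427083
Error: 0.651042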